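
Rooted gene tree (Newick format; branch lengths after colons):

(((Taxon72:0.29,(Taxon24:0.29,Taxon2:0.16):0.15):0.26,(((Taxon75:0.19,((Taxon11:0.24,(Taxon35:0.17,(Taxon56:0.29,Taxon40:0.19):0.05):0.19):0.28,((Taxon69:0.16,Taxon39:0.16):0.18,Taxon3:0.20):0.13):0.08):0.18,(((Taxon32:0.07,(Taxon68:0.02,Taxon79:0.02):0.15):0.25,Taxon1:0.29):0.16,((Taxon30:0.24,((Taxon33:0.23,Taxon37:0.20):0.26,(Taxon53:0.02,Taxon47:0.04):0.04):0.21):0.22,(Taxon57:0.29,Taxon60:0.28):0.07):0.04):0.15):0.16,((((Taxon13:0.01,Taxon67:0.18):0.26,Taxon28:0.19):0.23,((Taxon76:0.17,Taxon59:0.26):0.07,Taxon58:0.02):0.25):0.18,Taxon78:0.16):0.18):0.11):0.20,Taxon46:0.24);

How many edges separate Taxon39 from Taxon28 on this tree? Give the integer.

10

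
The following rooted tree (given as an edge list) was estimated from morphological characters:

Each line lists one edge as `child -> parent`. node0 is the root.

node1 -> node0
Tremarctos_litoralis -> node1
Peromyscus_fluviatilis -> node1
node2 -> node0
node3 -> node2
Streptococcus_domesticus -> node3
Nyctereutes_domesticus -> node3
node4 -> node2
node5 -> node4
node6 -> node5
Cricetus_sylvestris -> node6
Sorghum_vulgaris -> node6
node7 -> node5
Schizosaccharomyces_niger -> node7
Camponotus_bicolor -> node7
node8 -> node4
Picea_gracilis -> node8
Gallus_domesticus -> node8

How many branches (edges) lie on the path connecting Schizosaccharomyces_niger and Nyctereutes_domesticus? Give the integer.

The MRCA of Schizosaccharomyces_niger and Nyctereutes_domesticus is the node subtending ((Streptococcus_domesticus,Nyctereutes_domesticus),(((Cricetus_sylvestris,Sorghum_vulgaris),(Schizosaccharomyces_niger,Camponotus_bicolor)),(Picea_gracilis,Gallus_domesticus))).
From Schizosaccharomyces_niger up to that node: 4 branches. From Nyctereutes_domesticus up to the same node: 2 branches. Total: 4 + 2 = 6.

6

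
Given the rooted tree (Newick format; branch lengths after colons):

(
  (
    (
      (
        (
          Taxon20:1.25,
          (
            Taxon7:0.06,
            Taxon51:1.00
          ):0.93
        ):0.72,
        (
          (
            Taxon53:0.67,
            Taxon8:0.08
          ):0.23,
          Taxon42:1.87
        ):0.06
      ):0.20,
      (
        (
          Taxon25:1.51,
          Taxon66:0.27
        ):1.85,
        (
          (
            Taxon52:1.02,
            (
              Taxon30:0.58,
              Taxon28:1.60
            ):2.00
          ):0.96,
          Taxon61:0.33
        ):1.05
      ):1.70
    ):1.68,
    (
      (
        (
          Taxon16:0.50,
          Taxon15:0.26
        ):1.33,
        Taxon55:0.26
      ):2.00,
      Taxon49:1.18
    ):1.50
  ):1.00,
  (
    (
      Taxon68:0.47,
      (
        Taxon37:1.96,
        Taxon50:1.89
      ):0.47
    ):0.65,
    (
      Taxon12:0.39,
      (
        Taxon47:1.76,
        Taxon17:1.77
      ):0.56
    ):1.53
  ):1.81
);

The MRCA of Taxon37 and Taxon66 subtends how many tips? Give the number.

The MRCA of Taxon37 and Taxon66 is the root, so the clade is the entire tree.
That clade contains 22 terminal taxa: Taxon12, Taxon15, Taxon16, Taxon17, Taxon20, Taxon25, Taxon28, Taxon30, Taxon37, Taxon42, Taxon47, Taxon49, Taxon50, Taxon51, Taxon52, Taxon53, Taxon55, Taxon61, Taxon66, Taxon68, Taxon7, Taxon8.

22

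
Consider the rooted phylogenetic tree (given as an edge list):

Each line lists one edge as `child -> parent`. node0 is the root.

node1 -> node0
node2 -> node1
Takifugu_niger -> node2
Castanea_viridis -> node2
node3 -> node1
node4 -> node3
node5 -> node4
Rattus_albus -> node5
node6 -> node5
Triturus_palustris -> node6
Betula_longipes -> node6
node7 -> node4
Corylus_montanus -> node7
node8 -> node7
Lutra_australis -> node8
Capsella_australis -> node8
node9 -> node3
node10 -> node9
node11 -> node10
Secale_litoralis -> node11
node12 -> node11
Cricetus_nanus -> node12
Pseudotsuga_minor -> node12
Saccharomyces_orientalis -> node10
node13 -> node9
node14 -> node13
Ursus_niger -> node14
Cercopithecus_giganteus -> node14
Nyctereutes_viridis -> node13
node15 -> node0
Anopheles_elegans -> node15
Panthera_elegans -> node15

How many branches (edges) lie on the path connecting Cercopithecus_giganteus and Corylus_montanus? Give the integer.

7

The MRCA of Cercopithecus_giganteus and Corylus_montanus is the node subtending (((Rattus_albus,(Triturus_palustris,Betula_longipes)),(Corylus_montanus,(Lutra_australis,Capsella_australis))),(((Secale_litoralis,(Cricetus_nanus,Pseudotsuga_minor)),Saccharomyces_orientalis),((Ursus_niger,Cercopithecus_giganteus),Nyctereutes_viridis))).
From Cercopithecus_giganteus up to that node: 4 branches. From Corylus_montanus up to the same node: 3 branches. Total: 4 + 3 = 7.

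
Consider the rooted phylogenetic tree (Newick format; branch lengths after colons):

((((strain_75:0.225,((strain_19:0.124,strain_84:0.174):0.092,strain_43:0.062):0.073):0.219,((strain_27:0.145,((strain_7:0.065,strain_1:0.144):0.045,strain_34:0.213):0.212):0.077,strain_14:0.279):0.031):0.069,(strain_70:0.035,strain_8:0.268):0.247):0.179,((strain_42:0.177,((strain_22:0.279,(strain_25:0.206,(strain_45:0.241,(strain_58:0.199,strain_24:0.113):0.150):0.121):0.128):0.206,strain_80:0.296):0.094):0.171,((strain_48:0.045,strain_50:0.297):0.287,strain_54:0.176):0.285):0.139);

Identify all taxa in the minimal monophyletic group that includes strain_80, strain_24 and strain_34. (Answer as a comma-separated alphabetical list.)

strain_1, strain_14, strain_19, strain_22, strain_24, strain_25, strain_27, strain_34, strain_42, strain_43, strain_45, strain_48, strain_50, strain_54, strain_58, strain_7, strain_70, strain_75, strain_8, strain_80, strain_84

Tracing strain_80: it sits inside ((strain_22,(strain_25,(strain_45,(strain_58,strain_24)))),strain_80).
Tracing strain_24: it sits inside (strain_58,strain_24).
Tracing strain_34: it sits inside ((strain_7,strain_1),strain_34).
The smallest clade enclosing all 3 is the whole tree (their MRCA is the root), so the answer is all 21 tips in alphabetical order.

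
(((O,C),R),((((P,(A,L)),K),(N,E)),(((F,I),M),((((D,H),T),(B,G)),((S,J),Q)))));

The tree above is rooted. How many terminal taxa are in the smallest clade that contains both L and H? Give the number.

17

The MRCA of L and H is the node subtending ((((P,(A,L)),K),(N,E)),(((F,I),M),((((D,H),T),(B,G)),((S,J),Q)))).
That clade contains 17 terminal taxa: A, B, D, E, F, G, H, I, J, K, L, M, N, P, Q, S, T.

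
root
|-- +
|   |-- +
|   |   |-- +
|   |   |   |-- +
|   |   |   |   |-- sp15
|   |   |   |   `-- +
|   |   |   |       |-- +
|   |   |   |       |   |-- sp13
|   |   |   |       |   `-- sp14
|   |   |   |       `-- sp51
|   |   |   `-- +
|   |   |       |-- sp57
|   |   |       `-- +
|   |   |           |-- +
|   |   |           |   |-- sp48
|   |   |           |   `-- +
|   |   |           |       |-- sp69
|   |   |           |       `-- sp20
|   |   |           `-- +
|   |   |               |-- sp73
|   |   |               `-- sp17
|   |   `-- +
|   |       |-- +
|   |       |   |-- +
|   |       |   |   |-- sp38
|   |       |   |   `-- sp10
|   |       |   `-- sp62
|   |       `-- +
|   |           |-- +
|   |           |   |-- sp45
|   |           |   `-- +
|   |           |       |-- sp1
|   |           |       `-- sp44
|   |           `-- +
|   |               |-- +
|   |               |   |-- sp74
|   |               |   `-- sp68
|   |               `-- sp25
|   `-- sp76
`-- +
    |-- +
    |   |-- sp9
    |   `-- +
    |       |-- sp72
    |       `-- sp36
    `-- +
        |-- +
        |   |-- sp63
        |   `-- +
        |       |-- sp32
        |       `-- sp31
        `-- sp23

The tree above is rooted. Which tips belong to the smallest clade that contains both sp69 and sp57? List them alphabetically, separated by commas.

Tracing sp69: it sits inside (sp69,sp20).
Tracing sp57: it sits inside (sp57,((sp48,(sp69,sp20)),(sp73,sp17))).
The smallest clade enclosing both is (sp57,((sp48,(sp69,sp20)),(sp73,sp17))); the answer is its 6 terminal taxa in alphabetical order.

sp17, sp20, sp48, sp57, sp69, sp73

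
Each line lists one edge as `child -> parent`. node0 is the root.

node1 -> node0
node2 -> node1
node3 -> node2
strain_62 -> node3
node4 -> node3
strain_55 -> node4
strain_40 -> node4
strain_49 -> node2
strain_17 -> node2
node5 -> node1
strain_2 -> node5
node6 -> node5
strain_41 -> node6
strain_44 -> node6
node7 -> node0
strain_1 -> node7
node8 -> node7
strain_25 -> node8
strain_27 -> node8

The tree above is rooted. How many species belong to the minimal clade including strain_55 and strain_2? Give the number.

The MRCA of strain_55 and strain_2 is the node subtending (((strain_62,(strain_55,strain_40)),strain_49,strain_17),(strain_2,(strain_41,strain_44))).
That clade contains 8 terminal taxa: strain_17, strain_2, strain_40, strain_41, strain_44, strain_49, strain_55, strain_62.

8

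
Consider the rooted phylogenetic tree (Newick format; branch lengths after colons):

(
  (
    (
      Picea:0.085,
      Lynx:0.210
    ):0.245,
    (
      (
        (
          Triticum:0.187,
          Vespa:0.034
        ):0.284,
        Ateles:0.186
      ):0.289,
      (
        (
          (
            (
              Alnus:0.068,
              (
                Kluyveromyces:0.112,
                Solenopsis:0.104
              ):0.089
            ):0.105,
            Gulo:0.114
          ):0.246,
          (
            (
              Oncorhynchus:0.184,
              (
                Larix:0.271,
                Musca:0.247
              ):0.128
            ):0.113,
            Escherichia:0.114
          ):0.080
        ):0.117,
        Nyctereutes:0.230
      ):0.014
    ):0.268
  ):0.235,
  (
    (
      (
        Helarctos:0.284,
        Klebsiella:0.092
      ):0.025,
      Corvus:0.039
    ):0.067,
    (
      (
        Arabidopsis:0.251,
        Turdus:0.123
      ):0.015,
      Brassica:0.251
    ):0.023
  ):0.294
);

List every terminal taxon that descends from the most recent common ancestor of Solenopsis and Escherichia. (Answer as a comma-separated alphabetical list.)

Alnus, Escherichia, Gulo, Kluyveromyces, Larix, Musca, Oncorhynchus, Solenopsis

Tracing Solenopsis: it sits inside (Kluyveromyces,Solenopsis).
Tracing Escherichia: it sits inside ((Oncorhynchus,(Larix,Musca)),Escherichia).
The smallest clade enclosing both is (((Alnus,(Kluyveromyces,Solenopsis)),Gulo),((Oncorhynchus,(Larix,Musca)),Escherichia)); the answer is its 8 terminal taxa in alphabetical order.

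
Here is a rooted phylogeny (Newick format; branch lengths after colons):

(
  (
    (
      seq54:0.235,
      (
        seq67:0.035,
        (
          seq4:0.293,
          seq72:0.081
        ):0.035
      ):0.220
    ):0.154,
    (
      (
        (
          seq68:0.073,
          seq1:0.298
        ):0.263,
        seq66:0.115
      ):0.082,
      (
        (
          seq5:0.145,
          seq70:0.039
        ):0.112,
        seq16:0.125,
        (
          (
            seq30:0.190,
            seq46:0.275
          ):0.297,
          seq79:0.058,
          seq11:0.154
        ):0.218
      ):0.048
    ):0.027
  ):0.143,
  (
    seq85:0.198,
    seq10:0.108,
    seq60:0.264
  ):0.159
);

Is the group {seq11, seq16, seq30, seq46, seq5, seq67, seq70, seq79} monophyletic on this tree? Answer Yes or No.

No

The MRCA of the listed taxa subtends ((seq54,(seq67,(seq4,seq72))),(((seq68,seq1),seq66),((seq5,seq70),seq16,((seq30,seq46),seq79,seq11)))).
That clade also contains seq1, seq4, seq54, seq66, seq68, seq72, which are not in the proposed group, so the group is not monophyletic.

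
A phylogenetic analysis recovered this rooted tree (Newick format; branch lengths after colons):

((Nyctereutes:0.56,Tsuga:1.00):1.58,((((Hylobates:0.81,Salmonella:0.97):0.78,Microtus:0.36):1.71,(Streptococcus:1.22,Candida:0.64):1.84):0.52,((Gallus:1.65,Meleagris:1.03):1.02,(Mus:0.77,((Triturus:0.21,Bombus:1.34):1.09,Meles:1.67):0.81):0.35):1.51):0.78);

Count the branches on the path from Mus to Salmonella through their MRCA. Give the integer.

7

The MRCA of Mus and Salmonella is the node subtending ((((Hylobates,Salmonella),Microtus),(Streptococcus,Candida)),((Gallus,Meleagris),(Mus,((Triturus,Bombus),Meles)))).
From Mus up to that node: 3 branches. From Salmonella up to the same node: 4 branches. Total: 3 + 4 = 7.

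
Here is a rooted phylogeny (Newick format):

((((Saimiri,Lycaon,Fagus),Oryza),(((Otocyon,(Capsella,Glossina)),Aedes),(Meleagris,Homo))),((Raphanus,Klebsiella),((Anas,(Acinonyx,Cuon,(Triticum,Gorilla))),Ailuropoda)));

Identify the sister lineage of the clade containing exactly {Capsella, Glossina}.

Otocyon

The clade containing exactly {Capsella, Glossina} attaches to the tree at the node subtending (Otocyon,(Capsella,Glossina)).
The other lineage descending from that same node — the sister group — is the single tip Otocyon.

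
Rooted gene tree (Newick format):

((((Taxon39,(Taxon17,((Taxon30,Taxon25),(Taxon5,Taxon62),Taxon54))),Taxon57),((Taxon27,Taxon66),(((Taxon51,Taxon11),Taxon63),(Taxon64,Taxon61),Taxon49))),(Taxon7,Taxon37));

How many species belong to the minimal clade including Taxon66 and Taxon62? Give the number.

The MRCA of Taxon66 and Taxon62 is the node subtending (((Taxon39,(Taxon17,((Taxon30,Taxon25),(Taxon5,Taxon62),Taxon54))),Taxon57),((Taxon27,Taxon66),(((Taxon51,Taxon11),Taxon63),(Taxon64,Taxon61),Taxon49))).
That clade contains 16 terminal taxa: Taxon11, Taxon17, Taxon25, Taxon27, Taxon30, Taxon39, Taxon49, Taxon5, Taxon51, Taxon54, Taxon57, Taxon61, Taxon62, Taxon63, Taxon64, Taxon66.

16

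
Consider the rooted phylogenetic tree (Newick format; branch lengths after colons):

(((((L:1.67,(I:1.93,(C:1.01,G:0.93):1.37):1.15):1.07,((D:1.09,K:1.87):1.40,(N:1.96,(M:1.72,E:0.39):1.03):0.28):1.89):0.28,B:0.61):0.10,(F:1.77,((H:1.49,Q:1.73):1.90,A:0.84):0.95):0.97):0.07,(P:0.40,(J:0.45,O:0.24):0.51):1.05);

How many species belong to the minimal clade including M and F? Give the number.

The MRCA of M and F is the node subtending ((((L,(I,(C,G))),((D,K),(N,(M,E)))),B),(F,((H,Q),A))).
That clade contains 14 terminal taxa: A, B, C, D, E, F, G, H, I, K, L, M, N, Q.

14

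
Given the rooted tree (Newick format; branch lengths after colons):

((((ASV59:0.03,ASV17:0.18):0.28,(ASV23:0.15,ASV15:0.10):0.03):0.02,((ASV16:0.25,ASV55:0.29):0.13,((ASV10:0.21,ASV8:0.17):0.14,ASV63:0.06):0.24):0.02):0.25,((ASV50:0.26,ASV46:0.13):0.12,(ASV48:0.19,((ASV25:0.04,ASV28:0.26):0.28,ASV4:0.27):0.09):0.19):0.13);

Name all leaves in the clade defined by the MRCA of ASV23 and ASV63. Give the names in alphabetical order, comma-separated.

ASV10, ASV15, ASV16, ASV17, ASV23, ASV55, ASV59, ASV63, ASV8

Tracing ASV23: it sits inside (ASV23,ASV15).
Tracing ASV63: it sits inside ((ASV10,ASV8),ASV63).
The smallest clade enclosing both is (((ASV59,ASV17),(ASV23,ASV15)),((ASV16,ASV55),((ASV10,ASV8),ASV63))); the answer is its 9 terminal taxa in alphabetical order.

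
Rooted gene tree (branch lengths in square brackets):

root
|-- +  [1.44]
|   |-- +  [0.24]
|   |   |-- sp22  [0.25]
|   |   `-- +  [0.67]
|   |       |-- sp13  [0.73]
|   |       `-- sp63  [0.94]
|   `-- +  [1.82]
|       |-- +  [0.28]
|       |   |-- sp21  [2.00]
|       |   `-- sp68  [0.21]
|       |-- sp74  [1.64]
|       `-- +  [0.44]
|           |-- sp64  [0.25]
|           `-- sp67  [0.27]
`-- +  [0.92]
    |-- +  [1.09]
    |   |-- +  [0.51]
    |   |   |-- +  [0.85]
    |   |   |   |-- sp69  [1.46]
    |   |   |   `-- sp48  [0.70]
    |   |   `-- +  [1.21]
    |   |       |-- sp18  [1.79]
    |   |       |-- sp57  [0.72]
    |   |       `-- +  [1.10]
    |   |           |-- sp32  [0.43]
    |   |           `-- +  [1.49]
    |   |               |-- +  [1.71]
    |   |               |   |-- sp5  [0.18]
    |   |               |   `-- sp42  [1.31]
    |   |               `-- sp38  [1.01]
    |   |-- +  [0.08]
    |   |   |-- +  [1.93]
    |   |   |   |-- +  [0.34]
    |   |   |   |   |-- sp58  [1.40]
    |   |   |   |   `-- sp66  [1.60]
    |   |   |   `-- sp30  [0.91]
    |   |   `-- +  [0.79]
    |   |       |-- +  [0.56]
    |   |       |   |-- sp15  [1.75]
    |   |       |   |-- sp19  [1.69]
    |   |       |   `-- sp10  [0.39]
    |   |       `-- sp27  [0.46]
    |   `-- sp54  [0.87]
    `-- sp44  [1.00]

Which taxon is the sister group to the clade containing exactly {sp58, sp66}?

sp30

The clade containing exactly {sp58, sp66} attaches to the tree at the node subtending ((sp58,sp66),sp30).
The other lineage descending from that same node — the sister group — is the single tip sp30.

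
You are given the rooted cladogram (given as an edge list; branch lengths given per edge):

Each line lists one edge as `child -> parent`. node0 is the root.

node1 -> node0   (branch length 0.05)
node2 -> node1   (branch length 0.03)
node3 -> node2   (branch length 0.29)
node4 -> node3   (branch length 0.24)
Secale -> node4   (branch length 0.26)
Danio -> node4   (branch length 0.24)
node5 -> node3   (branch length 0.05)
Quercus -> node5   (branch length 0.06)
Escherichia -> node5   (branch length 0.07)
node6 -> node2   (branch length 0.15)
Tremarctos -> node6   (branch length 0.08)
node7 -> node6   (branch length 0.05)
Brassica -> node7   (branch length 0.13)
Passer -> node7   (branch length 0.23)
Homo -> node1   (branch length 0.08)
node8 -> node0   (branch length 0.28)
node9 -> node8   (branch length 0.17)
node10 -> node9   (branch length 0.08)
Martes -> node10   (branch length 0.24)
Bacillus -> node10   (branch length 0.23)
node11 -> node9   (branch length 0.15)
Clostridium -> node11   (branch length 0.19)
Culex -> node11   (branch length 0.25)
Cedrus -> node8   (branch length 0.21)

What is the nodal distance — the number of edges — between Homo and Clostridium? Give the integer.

6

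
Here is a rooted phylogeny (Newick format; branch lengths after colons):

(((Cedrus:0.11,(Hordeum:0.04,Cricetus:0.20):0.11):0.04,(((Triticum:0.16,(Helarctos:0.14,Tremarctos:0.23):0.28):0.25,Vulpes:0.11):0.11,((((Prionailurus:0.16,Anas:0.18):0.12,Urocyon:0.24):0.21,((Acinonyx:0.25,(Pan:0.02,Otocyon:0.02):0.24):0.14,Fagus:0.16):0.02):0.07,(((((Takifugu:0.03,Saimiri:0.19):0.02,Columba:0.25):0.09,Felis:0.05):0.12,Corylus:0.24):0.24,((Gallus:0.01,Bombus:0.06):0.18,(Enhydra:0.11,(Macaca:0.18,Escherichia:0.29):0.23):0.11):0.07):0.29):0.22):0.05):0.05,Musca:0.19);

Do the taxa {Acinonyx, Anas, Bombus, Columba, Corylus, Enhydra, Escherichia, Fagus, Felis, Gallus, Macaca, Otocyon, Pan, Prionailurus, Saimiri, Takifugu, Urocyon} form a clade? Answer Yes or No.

Yes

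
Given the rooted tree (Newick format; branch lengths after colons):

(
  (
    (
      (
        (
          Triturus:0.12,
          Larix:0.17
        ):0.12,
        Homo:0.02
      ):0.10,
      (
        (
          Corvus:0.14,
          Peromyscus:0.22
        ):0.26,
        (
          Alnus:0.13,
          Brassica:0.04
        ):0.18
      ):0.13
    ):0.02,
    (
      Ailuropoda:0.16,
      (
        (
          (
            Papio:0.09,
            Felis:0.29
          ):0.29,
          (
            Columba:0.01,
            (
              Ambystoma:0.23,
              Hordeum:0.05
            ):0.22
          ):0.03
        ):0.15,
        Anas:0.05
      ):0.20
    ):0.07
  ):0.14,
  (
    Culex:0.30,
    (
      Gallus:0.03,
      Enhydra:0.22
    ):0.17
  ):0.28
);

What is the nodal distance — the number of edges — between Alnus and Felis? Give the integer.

The MRCA of Alnus and Felis is the node subtending ((((Triturus,Larix),Homo),((Corvus,Peromyscus),(Alnus,Brassica))),(Ailuropoda,(((Papio,Felis),(Columba,(Ambystoma,Hordeum))),Anas))).
From Alnus up to that node: 4 branches. From Felis up to the same node: 5 branches. Total: 4 + 5 = 9.

9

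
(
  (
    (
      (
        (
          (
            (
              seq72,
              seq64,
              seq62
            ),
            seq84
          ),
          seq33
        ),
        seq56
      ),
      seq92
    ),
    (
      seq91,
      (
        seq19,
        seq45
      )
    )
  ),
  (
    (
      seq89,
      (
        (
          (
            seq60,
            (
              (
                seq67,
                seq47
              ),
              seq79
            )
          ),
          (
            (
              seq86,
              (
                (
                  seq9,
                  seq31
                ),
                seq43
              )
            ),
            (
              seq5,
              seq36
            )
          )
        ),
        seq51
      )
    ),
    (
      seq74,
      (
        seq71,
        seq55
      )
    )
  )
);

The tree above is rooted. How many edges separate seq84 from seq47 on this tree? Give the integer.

The MRCA of seq84 and seq47 is the root of the tree.
From seq84 up to that node: 6 branches. From seq47 up to the same node: 8 branches. Total: 6 + 8 = 14.

14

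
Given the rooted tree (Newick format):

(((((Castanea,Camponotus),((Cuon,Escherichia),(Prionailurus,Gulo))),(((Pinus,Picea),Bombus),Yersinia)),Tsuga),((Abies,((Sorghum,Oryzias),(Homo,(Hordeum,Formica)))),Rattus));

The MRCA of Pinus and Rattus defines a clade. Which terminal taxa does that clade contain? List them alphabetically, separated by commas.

Abies, Bombus, Camponotus, Castanea, Cuon, Escherichia, Formica, Gulo, Homo, Hordeum, Oryzias, Picea, Pinus, Prionailurus, Rattus, Sorghum, Tsuga, Yersinia

Tracing Pinus: it sits inside (Pinus,Picea).
Tracing Rattus: it sits inside ((Abies,((Sorghum,Oryzias),(Homo,(Hordeum,Formica)))),Rattus).
The smallest clade enclosing both is the whole tree (their MRCA is the root), so the answer is all 18 tips in alphabetical order.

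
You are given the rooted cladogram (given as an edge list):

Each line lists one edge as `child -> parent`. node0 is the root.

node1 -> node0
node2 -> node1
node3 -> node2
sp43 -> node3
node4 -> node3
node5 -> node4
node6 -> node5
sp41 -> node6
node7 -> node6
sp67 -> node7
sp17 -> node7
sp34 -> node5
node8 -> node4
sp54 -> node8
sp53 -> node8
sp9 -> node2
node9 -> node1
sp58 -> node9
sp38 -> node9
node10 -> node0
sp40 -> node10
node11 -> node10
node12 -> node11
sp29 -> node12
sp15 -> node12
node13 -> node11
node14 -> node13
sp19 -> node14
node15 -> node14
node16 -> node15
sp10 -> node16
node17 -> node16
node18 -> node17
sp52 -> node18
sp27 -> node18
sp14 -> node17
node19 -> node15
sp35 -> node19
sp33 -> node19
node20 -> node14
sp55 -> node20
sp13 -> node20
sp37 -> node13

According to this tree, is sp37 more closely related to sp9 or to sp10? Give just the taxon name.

The MRCA of sp37 and sp10 subtends ((sp19,((sp10,((sp52,sp27),sp14)),(sp35,sp33)),(sp55,sp13)),sp37) (10 taxa).
The MRCA of sp37 and sp9 is the root, subtending the entire tree (23 taxa).
The first is nested inside the second, so sp37 shares a more recent common ancestor with sp10.

sp10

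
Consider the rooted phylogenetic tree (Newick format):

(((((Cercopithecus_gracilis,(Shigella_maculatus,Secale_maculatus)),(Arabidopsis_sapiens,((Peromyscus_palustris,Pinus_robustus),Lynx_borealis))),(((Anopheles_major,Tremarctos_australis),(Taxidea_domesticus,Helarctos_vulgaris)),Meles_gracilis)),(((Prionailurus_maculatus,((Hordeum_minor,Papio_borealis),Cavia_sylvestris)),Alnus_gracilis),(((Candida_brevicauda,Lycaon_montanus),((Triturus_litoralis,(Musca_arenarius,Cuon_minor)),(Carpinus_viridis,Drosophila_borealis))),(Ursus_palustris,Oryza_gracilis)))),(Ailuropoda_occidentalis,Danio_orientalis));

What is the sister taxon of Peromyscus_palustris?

Pinus_robustus

Peromyscus_palustris attaches to the tree at the node subtending (Peromyscus_palustris,Pinus_robustus).
The other lineage descending from that same node — the sister group — is the single tip Pinus_robustus.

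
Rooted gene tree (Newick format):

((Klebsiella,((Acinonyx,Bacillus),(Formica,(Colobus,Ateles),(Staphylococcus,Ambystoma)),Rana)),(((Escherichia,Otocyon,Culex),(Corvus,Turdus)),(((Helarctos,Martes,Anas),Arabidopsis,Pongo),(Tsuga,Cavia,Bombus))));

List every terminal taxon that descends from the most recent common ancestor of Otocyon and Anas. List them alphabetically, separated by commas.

Anas, Arabidopsis, Bombus, Cavia, Corvus, Culex, Escherichia, Helarctos, Martes, Otocyon, Pongo, Tsuga, Turdus

Tracing Otocyon: it sits inside (Escherichia,Otocyon,Culex).
Tracing Anas: it sits inside (Helarctos,Martes,Anas).
The smallest clade enclosing both is (((Escherichia,Otocyon,Culex),(Corvus,Turdus)),(((Helarctos,Martes,Anas),Arabidopsis,Pongo),(Tsuga,Cavia,Bombus))); the answer is its 13 terminal taxa in alphabetical order.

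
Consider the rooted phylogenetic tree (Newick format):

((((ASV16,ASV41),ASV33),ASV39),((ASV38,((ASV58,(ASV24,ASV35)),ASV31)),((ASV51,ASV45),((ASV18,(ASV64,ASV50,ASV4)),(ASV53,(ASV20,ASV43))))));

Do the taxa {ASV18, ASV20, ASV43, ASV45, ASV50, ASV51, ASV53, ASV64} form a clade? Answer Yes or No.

The MRCA of the listed taxa subtends ((ASV51,ASV45),((ASV18,(ASV64,ASV50,ASV4)),(ASV53,(ASV20,ASV43)))).
That clade also contains ASV4, which is not in the proposed group, so the group is not monophyletic.

No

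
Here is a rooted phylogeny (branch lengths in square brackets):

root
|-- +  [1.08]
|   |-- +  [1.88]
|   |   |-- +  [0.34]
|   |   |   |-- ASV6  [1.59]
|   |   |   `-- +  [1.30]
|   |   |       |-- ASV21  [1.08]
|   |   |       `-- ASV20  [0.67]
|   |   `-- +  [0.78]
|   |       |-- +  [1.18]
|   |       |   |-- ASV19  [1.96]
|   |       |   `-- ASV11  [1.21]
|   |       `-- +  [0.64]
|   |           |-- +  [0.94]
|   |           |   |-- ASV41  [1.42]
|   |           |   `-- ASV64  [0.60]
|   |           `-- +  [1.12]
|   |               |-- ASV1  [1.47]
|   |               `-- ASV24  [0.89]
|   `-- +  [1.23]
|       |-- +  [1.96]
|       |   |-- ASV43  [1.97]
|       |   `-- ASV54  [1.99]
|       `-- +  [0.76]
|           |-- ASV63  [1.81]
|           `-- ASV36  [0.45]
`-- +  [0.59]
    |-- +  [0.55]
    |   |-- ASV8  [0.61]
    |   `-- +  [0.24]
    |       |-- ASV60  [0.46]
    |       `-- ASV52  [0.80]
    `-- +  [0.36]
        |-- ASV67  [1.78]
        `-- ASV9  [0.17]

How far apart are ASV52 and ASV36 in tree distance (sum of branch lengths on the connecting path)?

5.70

The path runs ASV52 → … → MRCA → … → ASV36; the MRCA is the root of the tree.
Branch lengths along that path: 0.80 + 0.24 + 0.55 + 0.59 + 1.08 + 1.23 + 0.76 + 0.45 = 5.70.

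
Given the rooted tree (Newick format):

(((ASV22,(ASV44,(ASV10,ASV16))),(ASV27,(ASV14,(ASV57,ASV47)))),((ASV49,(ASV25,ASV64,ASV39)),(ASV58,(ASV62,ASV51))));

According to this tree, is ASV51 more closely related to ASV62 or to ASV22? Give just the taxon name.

The MRCA of ASV51 and ASV62 subtends (ASV62,ASV51) (2 taxa).
The MRCA of ASV51 and ASV22 is the root, subtending the entire tree (15 taxa).
The first is nested inside the second, so ASV51 shares a more recent common ancestor with ASV62.

ASV62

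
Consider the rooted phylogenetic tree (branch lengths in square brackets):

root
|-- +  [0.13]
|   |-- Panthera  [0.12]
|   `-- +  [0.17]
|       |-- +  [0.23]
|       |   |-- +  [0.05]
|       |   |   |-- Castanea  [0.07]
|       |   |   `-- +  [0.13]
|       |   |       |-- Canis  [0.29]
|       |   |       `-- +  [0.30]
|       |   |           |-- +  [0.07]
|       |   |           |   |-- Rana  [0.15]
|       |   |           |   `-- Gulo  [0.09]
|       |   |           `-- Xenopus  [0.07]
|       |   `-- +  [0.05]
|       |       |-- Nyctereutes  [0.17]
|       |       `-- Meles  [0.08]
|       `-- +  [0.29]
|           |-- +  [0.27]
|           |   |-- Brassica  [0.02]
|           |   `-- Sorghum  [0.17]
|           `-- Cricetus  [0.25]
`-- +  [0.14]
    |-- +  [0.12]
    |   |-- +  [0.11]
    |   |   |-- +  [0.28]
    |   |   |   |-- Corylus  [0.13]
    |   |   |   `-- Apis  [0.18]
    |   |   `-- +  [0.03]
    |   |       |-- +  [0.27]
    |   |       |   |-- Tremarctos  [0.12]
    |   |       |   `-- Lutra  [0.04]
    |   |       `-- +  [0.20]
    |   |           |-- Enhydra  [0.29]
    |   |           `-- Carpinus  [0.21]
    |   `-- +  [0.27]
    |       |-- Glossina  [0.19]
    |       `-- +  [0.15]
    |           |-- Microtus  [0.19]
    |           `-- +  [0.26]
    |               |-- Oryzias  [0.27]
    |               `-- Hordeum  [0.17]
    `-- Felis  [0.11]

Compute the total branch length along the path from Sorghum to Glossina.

The path runs Sorghum → … → MRCA → … → Glossina; the MRCA is the root of the tree.
Branch lengths along that path: 0.17 + 0.27 + 0.29 + 0.17 + 0.13 + 0.14 + 0.12 + 0.27 + 0.19 = 1.75.

1.75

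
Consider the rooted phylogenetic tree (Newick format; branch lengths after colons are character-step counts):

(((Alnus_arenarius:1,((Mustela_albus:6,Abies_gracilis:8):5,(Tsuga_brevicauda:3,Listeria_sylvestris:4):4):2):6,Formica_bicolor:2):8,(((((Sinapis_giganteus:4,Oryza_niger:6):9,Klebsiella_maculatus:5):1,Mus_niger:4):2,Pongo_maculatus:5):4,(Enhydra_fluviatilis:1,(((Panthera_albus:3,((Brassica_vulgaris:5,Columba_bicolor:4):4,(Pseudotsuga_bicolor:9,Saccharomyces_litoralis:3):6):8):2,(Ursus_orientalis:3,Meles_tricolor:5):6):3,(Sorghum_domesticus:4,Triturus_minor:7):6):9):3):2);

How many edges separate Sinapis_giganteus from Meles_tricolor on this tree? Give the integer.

10

The MRCA of Sinapis_giganteus and Meles_tricolor is the node subtending (((((Sinapis_giganteus,Oryza_niger),Klebsiella_maculatus),Mus_niger),Pongo_maculatus),(Enhydra_fluviatilis,(((Panthera_albus,((Brassica_vulgaris,Columba_bicolor),(Pseudotsuga_bicolor,Saccharomyces_litoralis))),(Ursus_orientalis,Meles_tricolor)),(Sorghum_domesticus,Triturus_minor)))).
From Sinapis_giganteus up to that node: 5 branches. From Meles_tricolor up to the same node: 5 branches. Total: 5 + 5 = 10.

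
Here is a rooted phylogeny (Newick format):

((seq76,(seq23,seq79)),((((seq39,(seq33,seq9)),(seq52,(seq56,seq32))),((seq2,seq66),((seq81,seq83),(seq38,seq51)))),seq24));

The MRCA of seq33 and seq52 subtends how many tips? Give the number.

The MRCA of seq33 and seq52 is the node subtending ((seq39,(seq33,seq9)),(seq52,(seq56,seq32))).
That clade contains 6 terminal taxa: seq32, seq33, seq39, seq52, seq56, seq9.

6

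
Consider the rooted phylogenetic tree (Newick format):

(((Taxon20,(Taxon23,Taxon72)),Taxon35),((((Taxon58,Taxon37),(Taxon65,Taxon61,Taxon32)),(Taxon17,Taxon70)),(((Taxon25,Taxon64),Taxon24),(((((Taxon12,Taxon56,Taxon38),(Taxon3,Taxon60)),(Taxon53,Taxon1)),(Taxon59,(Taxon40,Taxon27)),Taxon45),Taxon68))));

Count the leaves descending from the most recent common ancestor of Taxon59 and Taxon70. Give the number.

22

The MRCA of Taxon59 and Taxon70 is the node subtending ((((Taxon58,Taxon37),(Taxon65,Taxon61,Taxon32)),(Taxon17,Taxon70)),(((Taxon25,Taxon64),Taxon24),(((((Taxon12,Taxon56,Taxon38),(Taxon3,Taxon60)),(Taxon53,Taxon1)),(Taxon59,(Taxon40,Taxon27)),Taxon45),Taxon68))).
That clade contains 22 terminal taxa: Taxon1, Taxon12, Taxon17, Taxon24, Taxon25, Taxon27, Taxon3, Taxon32, Taxon37, Taxon38, Taxon40, Taxon45, Taxon53, Taxon56, Taxon58, Taxon59, Taxon60, Taxon61, Taxon64, Taxon65, Taxon68, Taxon70.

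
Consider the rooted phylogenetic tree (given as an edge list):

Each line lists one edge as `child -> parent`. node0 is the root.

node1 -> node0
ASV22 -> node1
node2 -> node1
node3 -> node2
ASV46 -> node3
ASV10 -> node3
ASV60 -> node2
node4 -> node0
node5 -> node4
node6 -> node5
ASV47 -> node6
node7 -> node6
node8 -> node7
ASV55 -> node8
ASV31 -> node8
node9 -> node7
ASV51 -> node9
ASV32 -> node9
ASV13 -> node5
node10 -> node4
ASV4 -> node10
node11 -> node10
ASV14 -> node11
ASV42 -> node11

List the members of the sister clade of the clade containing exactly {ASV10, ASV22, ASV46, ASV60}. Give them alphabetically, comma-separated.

ASV13, ASV14, ASV31, ASV32, ASV4, ASV42, ASV47, ASV51, ASV55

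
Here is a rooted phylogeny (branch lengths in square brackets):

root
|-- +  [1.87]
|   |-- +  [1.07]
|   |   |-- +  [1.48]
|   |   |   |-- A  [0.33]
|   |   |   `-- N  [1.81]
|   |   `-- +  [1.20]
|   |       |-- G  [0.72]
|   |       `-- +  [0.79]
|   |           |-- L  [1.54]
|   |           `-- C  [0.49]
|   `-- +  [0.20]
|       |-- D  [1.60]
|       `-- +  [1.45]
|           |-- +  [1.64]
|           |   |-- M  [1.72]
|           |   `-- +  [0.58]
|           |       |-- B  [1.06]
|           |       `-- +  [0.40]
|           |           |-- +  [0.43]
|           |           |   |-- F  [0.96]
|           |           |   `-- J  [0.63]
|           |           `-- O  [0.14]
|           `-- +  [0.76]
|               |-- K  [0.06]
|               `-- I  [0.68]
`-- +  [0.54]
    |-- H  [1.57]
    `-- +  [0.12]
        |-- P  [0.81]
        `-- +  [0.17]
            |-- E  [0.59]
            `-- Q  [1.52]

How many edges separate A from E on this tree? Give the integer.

The MRCA of A and E is the root of the tree.
From A up to that node: 4 branches. From E up to the same node: 4 branches. Total: 4 + 4 = 8.

8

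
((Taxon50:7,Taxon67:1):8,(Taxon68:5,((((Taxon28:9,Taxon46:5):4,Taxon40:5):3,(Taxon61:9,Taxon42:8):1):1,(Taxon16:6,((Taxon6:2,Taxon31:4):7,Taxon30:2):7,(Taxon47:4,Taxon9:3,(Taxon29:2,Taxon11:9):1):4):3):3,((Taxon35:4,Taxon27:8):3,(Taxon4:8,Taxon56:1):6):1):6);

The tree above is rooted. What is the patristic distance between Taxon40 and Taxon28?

The path runs Taxon40 → … → MRCA → … → Taxon28; the MRCA is the node subtending ((Taxon28,Taxon46),Taxon40).
Branch lengths along that path: 5 + 4 + 9 = 18.

18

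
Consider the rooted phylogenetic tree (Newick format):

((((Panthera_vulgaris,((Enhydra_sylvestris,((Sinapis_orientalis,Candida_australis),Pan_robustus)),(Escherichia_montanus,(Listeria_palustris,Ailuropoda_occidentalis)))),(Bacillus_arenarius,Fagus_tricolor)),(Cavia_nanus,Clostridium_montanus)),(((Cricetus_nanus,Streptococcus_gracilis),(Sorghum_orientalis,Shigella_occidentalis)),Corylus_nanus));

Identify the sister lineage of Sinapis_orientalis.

Sinapis_orientalis attaches to the tree at the node subtending (Sinapis_orientalis,Candida_australis).
The other lineage descending from that same node — the sister group — is the single tip Candida_australis.

Candida_australis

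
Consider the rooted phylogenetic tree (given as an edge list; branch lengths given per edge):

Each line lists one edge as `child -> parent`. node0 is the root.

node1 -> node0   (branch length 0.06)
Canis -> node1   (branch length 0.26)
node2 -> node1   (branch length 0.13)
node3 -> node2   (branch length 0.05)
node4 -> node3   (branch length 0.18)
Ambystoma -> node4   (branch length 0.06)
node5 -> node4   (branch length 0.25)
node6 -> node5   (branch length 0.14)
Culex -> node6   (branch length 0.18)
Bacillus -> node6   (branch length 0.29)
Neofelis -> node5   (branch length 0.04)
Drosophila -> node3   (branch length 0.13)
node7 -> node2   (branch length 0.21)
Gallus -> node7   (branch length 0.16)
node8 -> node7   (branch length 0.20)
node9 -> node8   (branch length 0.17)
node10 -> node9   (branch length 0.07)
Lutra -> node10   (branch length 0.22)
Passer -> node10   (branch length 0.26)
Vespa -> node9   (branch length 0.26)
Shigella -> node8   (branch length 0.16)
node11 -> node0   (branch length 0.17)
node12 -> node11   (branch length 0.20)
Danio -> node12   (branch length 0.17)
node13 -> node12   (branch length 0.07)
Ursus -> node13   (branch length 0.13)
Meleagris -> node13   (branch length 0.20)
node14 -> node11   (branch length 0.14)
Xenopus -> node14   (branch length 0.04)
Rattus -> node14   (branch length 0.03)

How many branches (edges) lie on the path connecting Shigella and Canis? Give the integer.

The MRCA of Shigella and Canis is the node subtending (Canis,(((Ambystoma,((Culex,Bacillus),Neofelis)),Drosophila),(Gallus,(((Lutra,Passer),Vespa),Shigella)))).
From Shigella up to that node: 4 branches. From Canis up to the same node: 1 branch. Total: 4 + 1 = 5.

5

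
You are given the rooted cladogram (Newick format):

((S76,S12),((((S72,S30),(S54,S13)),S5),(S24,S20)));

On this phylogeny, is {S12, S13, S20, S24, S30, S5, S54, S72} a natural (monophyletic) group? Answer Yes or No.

No

The MRCA of the listed taxa is the root, so the smallest clade containing them is the whole tree.
That clade also contains S76, which is not in the proposed group, so the group is not monophyletic.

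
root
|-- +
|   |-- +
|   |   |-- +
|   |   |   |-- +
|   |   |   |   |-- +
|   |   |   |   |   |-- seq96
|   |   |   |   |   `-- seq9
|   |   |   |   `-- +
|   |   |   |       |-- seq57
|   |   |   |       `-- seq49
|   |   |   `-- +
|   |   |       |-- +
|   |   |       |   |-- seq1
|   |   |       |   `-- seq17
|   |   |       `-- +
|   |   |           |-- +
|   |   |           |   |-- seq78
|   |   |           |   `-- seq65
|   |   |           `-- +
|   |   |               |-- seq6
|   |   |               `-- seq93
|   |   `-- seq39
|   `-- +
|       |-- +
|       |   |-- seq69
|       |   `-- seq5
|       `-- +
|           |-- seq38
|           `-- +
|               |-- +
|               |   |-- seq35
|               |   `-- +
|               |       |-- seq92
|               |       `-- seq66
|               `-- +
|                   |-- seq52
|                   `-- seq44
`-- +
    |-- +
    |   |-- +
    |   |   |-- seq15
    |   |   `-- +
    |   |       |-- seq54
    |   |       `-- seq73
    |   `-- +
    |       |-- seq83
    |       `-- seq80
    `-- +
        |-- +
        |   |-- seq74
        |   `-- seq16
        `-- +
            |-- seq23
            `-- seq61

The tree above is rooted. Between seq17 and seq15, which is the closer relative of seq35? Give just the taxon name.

The MRCA of seq35 and seq17 subtends (((((seq96,seq9),(seq57,seq49)),((seq1,seq17),((seq78,seq65),(seq6,seq93)))),seq39),((seq69,seq5),(seq38,((seq35,(seq92,seq66)),(seq52,seq44))))) (19 taxa).
The MRCA of seq35 and seq15 is the root, subtending the entire tree (28 taxa).
The first is nested inside the second, so seq35 shares a more recent common ancestor with seq17.

seq17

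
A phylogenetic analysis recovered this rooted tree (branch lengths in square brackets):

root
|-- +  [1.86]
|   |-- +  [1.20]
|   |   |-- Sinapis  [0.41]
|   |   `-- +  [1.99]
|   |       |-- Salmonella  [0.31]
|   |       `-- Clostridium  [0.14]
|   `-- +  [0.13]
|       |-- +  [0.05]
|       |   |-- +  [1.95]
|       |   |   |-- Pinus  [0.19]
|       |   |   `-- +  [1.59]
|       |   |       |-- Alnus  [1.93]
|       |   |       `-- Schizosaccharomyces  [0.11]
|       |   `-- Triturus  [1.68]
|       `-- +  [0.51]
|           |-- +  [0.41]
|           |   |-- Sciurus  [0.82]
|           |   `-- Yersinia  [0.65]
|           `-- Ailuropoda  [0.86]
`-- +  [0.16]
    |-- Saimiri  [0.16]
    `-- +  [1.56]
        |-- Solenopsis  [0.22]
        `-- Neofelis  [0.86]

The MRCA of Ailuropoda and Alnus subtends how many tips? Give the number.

7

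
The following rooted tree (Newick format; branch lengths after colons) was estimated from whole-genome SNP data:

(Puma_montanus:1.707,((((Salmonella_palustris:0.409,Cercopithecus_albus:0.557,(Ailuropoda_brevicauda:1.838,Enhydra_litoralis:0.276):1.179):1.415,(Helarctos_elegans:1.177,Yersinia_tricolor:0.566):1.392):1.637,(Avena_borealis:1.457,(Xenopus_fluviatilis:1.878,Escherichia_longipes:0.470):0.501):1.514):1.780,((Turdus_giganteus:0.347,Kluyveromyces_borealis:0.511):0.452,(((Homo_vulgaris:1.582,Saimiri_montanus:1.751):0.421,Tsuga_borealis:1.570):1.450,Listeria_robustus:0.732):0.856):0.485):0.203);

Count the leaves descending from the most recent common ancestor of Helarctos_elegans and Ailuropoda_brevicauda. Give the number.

The MRCA of Helarctos_elegans and Ailuropoda_brevicauda is the node subtending ((Salmonella_palustris,Cercopithecus_albus,(Ailuropoda_brevicauda,Enhydra_litoralis)),(Helarctos_elegans,Yersinia_tricolor)).
That clade contains 6 terminal taxa: Ailuropoda_brevicauda, Cercopithecus_albus, Enhydra_litoralis, Helarctos_elegans, Salmonella_palustris, Yersinia_tricolor.

6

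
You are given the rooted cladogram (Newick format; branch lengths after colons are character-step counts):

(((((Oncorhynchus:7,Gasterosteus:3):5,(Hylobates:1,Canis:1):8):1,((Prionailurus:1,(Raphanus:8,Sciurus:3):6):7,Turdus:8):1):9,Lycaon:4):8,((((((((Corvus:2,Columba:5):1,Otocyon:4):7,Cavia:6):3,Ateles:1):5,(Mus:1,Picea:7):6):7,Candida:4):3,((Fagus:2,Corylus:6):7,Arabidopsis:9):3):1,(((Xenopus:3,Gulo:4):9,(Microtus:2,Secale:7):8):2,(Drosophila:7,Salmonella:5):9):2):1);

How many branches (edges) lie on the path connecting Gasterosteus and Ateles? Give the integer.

11

The MRCA of Gasterosteus and Ateles is the root of the tree.
From Gasterosteus up to that node: 5 branches. From Ateles up to the same node: 6 branches. Total: 5 + 6 = 11.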